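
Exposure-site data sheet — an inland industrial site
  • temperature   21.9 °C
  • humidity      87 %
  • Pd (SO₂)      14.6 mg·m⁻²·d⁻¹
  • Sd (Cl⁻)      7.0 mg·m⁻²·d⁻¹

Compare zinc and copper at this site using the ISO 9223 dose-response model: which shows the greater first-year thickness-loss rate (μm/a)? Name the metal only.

copper

zinc: f(T) = -0.071·(T−10) [T>10 °C] = -0.8449
  SO₂ term: 0.0129·14.6^0.44·exp(0.046·87-0.8449) = 0.9863
  Cl⁻ term: 0.0175·7.0^0.57·exp(0.008·87+0.085·21.9) = 0.6846
  r_corr = 0.9863 + 0.6846 = 1.671 μm/a
copper: temperature factor f = -0.080·(11.9) = -0.9520
  SO₂ term: 0.0053·14.6^0.26·exp(0.059·87-0.9520) = 0.6963
  Cl⁻ term: 0.01025·7.0^0.27·exp(0.036·87+0.049·21.9) = 1.162
  r_corr = 0.6963 + 1.162 = 1.858 μm/a
Ordering by μm/a: copper (1.86) > zinc (1.67)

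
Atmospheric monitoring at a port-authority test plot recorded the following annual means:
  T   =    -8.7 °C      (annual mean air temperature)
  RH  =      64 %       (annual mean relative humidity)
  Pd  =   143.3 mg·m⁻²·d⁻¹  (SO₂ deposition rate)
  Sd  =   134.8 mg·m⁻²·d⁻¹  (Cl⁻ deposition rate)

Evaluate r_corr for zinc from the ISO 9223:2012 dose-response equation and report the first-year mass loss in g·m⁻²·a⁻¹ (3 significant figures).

r_corr = 9.27 g·m⁻²·a⁻¹

zinc: T≤10 °C ⇒ hinge +0.038·(-8.7−10) = -0.7106
  Pd branch = 0.0129·Pd^0.44·e^(0.046·RH+f) = 1.07 μm/a
  Cl⁻ term: 0.0175·134.8^0.57·exp(0.008·64+0.085·-8.7) = 0.2281
  r_corr = 1.07 + 0.2281 = 1.298 μm/a
Convert to mass loss: 1.298 μm/a × 7.14 g/cm³ = 9.267 g·m⁻²·a⁻¹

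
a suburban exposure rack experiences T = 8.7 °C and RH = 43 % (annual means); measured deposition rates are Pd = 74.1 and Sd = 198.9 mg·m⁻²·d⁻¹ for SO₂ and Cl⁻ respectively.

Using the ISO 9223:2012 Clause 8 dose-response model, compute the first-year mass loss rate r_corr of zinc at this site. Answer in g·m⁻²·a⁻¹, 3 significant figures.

r_corr = 11.8 g·m⁻²·a⁻¹

zinc: temperature factor f = +0.038·(-1.3) = -0.0494
  SO₂ term: 0.0129·74.1^0.44·exp(0.046·43-0.0494) = 0.5901
  Cl⁻ term: 0.0175·198.9^0.57·exp(0.008·43+0.085·8.7) = 1.056
  r_corr = 0.5901 + 1.056 = 1.646 μm/a
Convert to mass loss: 1.646 μm/a × 7.14 g/cm³ = 11.76 g·m⁻²·a⁻¹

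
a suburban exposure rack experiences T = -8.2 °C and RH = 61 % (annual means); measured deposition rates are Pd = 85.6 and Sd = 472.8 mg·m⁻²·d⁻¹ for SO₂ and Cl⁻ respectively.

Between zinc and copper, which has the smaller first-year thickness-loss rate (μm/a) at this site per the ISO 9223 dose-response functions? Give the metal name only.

copper

zinc: temperature factor f = +0.038·(-18.2) = -0.6916
  SO₂ term: 0.0129·85.6^0.44·exp(0.046·61-0.6916) = 0.7571
  Cl⁻ term: 0.0175·472.8^0.57·exp(0.008·61+0.085·-8.2) = 0.4752
  r_corr = 0.7571 + 0.4752 = 1.232 μm/a
copper: f(T) = +0.126·(T−10) [T≤10 °C] = -2.2932
  SO₂ term: 0.0053·85.6^0.26·exp(0.059·61-2.2932) = 0.0622
  Cl⁻ term: 0.01025·472.8^0.27·exp(0.036·61+0.049·-8.2) = 0.3252
  sum: 0.0622 + 0.3252 → r_corr = 0.3874 μm/a
Ordering by μm/a: zinc (1.23) > copper (0.387)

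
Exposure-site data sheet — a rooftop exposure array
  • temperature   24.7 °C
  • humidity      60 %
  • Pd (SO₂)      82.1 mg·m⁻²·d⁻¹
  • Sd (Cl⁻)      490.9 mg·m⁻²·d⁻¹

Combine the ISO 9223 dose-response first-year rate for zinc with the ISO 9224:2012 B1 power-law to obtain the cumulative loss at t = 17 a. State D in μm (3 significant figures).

D(17) = 84.0 μm

zinc: T>10 °C ⇒ hinge -0.071·(24.7−10) = -1.0437
  Pd branch = 0.0129·Pd^0.44·e^(0.046·RH+f) = 0.4992 μm/a
  Cl⁻ term: 0.0175·490.9^0.57·exp(0.008·60+0.085·24.7) = 7.892
  sum: 0.4992 + 7.892 → r_corr = 8.391 μm/a
ISO 9224: D(t) = r_corr · t^b with b = 0.813 (zinc, B1)
  D(17) = 8.391 × 17^0.813 = 8.391 × 10.01 = 83.98 μm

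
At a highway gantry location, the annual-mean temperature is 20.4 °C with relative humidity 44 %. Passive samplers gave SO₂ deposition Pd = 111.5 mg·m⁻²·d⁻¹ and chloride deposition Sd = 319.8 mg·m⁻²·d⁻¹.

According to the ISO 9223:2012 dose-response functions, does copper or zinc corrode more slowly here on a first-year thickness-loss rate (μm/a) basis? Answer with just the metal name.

copper

copper: T>10 °C ⇒ hinge -0.080·(20.4−10) = -0.8320
  SO₂ term: 0.0053·111.5^0.26·exp(0.059·44-0.8320) = 0.1054
  Cl⁻ term: 0.01025·319.8^0.27·exp(0.036·44+0.049·20.4) = 0.6443
  sum: 0.1054 + 0.6443 → r_corr = 0.7497 μm/a
zinc: f(T) = -0.071·(T−10) [T>10 °C] = -0.7384
  SO₂ term: 0.0129·111.5^0.44·exp(0.046·44-0.7384) = 0.3713
  Sd branch = 0.0175·Sd^0.57·e^(0.008·RH+0.085·T) = 3.774 μm/a
  sum: 0.3713 + 3.774 → r_corr = 4.145 μm/a
Ordering by μm/a: zinc (4.14) > copper (0.75)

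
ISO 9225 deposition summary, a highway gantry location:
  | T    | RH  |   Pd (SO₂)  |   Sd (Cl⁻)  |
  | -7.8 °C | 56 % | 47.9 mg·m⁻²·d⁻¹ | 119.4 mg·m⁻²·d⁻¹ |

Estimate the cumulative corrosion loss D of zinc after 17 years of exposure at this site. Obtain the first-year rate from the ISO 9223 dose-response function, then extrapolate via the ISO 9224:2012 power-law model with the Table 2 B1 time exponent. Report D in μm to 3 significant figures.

D(17) = 6.89 μm

zinc: f(T) = +0.038·(T−10) [T≤10 °C] = -0.6764
  SO₂ term: 0.0129·47.9^0.44·exp(0.046·56-0.6764) = 0.4731
  Sd branch = 0.0175·Sd^0.57·e^(0.008·RH+0.085·T) = 0.2156 μm/a
  r_corr = 0.4731 + 0.2156 = 0.6886 μm/a
Power-law: D(17) = r_corr · 17^0.813
  D(17) = 0.6886 × 17^0.813 = 0.6886 × 10.01 = 6.892 μm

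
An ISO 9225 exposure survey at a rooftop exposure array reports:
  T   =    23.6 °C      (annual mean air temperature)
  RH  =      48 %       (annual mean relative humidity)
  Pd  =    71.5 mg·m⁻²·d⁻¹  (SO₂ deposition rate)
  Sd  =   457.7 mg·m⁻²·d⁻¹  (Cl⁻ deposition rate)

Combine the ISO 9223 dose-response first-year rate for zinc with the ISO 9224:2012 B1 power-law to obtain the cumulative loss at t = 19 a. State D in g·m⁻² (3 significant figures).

D(19) = 514 g·m⁻²

zinc: T>10 °C ⇒ hinge -0.071·(23.6−10) = -0.9656
  sulphur-dioxide contribution → 0.2925 μm/a
  chloride contribution → 6.274 μm/a
  ⇒ r_corr(zinc) = 6.566 μm/a
Long-term exponent b (ISO 9224 Table 2, B1) = 0.813
  D(19) = 6.566 × 19^0.813 = 6.566 × 10.96 = 71.94 μm
  Mass loss = 71.94 μm × 7.14 g/cm³ = 513.6 g·m⁻²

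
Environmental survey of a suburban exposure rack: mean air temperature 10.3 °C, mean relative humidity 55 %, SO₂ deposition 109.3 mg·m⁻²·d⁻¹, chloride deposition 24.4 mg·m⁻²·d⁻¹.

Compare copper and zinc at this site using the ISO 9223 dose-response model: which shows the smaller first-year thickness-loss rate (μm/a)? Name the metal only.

copper: temperature factor f = -0.080·(0.3) = -0.0240
  Pd branch = 0.0053·Pd^0.26·e^(0.059·RH+f) = 0.45 μm/a
  Cl⁻ term: 0.01025·24.4^0.27·exp(0.036·55+0.049·10.3) = 0.2913
  r_corr = 0.45 + 0.2913 = 0.7413 μm/a
zinc: temperature factor f = -0.071·(0.3) = -0.0213
  SO₂ term: 0.0129·109.3^0.44·exp(0.046·55-0.0213) = 1.251
  Sd branch = 0.0175·Sd^0.57·e^(0.008·RH+0.085·T) = 0.4029 μm/a
  sum: 1.251 + 0.4029 → r_corr = 1.653 μm/a
Ordering by μm/a: zinc (1.65) > copper (0.741)

copper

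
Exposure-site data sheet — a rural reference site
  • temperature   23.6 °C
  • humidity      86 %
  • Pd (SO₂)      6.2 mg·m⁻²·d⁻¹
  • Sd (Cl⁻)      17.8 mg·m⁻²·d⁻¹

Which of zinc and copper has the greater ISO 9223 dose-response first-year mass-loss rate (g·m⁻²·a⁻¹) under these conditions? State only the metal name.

zinc: f(T) = -0.071·(T−10) [T>10 °C] = -0.9656
  sulphur-dioxide contribution → 0.5727 μm/a
  chloride contribution → 1.336 μm/a
  ⇒ r_corr(zinc) = 1.909 μm/a
  mass loss = 1.909 μm/a × 7.14 g/cm³ = 13.63 g·m⁻²·a⁻¹
copper: f(T) = -0.080·(T−10) [T>10 °C] = -1.0880
  sulphur-dioxide contribution → 0.4586 μm/a
  chloride contribution → 1.567 μm/a
  total first-year rate 2.026 μm/a
  mass loss = 2.026 μm/a × 8.96 g/cm³ = 18.15 g·m⁻²·a⁻¹
Ordering by g·m⁻²·a⁻¹: copper (18.2) > zinc (13.6)

copper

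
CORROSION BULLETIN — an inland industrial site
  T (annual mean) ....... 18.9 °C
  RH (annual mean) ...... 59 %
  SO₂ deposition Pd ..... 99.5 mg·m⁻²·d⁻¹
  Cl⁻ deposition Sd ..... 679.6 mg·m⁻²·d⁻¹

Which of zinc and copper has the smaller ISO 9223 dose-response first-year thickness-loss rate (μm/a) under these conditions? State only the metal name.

zinc: temperature factor f = -0.071·(8.9) = -0.6319
  sulphur-dioxide contribution → 0.7832 μm/a
  chloride contribution → 5.756 μm/a
  total first-year rate 6.539 μm/a
copper: temperature factor f = -0.080·(8.9) = -0.7120
  sulphur-dioxide contribution → 0.2794 μm/a
  chloride contribution → 1.259 μm/a
  total first-year rate 1.539 μm/a
Ordering by μm/a: zinc (6.54) > copper (1.54)

copper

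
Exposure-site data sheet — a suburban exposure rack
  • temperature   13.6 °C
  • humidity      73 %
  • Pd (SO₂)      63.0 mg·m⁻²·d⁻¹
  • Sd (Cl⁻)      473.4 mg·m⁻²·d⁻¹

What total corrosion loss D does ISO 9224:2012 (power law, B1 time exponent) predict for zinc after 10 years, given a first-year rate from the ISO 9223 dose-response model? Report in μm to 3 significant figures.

D(10) = 33.3 μm

zinc: T>10 °C ⇒ hinge -0.071·(13.6−10) = -0.2556
  SO₂ term: 0.0129·63.0^0.44·exp(0.046·73-0.2556) = 1.777
  Cl⁻ term: 0.0175·473.4^0.57·exp(0.008·73+0.085·13.6) = 3.339
  r_corr = 1.777 + 3.339 = 5.116 μm/a
Power-law: D(10) = r_corr · 10^0.813
  D(10) = 5.116 × 10^0.813 = 5.116 × 6.501 = 33.26 μm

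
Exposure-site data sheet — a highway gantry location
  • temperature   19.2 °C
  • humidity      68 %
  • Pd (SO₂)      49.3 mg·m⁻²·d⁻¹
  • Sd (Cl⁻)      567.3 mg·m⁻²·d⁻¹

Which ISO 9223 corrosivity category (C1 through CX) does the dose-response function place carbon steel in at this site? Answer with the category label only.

C5

carbon steel: temperature factor f = -0.054·(9.2) = -0.4968
  sulphur-dioxide contribution → 31.85 μm/a
  chloride contribution → 105.7 μm/a
  ⇒ r_corr(carbon steel) = 137.5 μm/a
138 μm/a falls in (80, 200] for carbon steel → category C5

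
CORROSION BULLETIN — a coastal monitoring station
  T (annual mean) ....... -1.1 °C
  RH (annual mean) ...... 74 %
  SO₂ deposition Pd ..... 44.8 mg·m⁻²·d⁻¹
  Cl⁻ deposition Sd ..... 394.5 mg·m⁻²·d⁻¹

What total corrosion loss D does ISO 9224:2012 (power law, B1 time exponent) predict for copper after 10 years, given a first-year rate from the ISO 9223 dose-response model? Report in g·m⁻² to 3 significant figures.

D(10) = 40.7 g·m⁻²

copper: temperature factor f = +0.126·(-11.1) = -1.3986
  Pd branch = 0.0053·Pd^0.26·e^(0.059·RH+f) = 0.2769 μm/a
  Cl⁻ term: 0.01025·394.5^0.27·exp(0.036·74+0.049·-1.1) = 0.7002
  r_corr = 0.2769 + 0.7002 = 0.9771 μm/a
Long-term exponent b (ISO 9224 Table 2, B1) = 0.667
  D(10) = 0.9771 × 10^0.667 = 0.9771 × 4.645 = 4.539 μm
  Mass loss = 4.539 μm × 8.96 g/cm³ = 40.67 g·m⁻²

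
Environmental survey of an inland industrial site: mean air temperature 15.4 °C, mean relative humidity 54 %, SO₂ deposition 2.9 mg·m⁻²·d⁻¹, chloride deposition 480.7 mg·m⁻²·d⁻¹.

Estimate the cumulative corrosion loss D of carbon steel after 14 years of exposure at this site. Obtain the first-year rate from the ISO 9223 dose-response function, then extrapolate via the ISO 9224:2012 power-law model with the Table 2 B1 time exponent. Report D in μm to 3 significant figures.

D(14) = 232 μm

carbon steel: f(T) = -0.054·(T−10) [T>10 °C] = -0.2916
  SO₂ term: 1.77·2.9^0.52·exp(0.02·54-0.2916) = 6.774
  Cl⁻ term: 0.102·480.7^0.62·exp(0.033·54+0.04·15.4) = 51.62
  r_corr = 6.774 + 51.62 = 58.39 μm/a
Power-law: D(14) = r_corr · 14^0.523
  D(14) = 58.39 × 14^0.523 = 58.39 × 3.976 = 232.2 μm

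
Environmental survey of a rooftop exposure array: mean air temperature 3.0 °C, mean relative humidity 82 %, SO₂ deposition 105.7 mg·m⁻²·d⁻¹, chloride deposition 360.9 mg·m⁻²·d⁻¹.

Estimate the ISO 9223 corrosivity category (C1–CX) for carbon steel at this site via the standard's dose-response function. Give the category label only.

carbon steel: f(T) = +0.150·(T−10) [T≤10 °C] = -1.0500
  SO₂ term: 1.77·105.7^0.52·exp(0.02·82-1.0500) = 36.04
  Sd branch = 0.102·Sd^0.62·e^(0.033·RH+0.04·T) = 66.3 μm/a
  r_corr = 36.04 + 66.3 = 102.3 μm/a
102 μm/a falls in (80, 200] for carbon steel → category C5

C5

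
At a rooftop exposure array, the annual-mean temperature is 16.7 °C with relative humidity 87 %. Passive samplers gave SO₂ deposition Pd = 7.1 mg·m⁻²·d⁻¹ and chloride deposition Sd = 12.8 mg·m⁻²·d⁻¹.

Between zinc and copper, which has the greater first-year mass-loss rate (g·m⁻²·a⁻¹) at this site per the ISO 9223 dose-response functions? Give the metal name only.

copper

zinc: temperature factor f = -0.071·(6.7) = -0.4757
  Pd branch = 0.0129·Pd^0.44·e^(0.046·RH+f) = 1.039 μm/a
  Cl⁻ term: 0.0175·12.8^0.57·exp(0.008·87+0.085·16.7) = 0.6207
  sum: 1.039 + 0.6207 → r_corr = 1.66 μm/a
  mass loss = 1.66 μm/a × 7.14 g/cm³ = 11.85 g·m⁻²·a⁻¹
copper: T>10 °C ⇒ hinge -0.080·(16.7−10) = -0.5360
  SO₂ term: 0.0053·7.1^0.26·exp(0.059·87-0.5360) = 0.8751
  Sd branch = 0.01025·Sd^0.27·e^(0.036·RH+0.049·T) = 1.06 μm/a
  r_corr = 0.8751 + 1.06 = 1.935 μm/a
  mass loss = 1.935 μm/a × 8.96 g/cm³ = 17.34 g·m⁻²·a⁻¹
Ordering by g·m⁻²·a⁻¹: copper (17.3) > zinc (11.9)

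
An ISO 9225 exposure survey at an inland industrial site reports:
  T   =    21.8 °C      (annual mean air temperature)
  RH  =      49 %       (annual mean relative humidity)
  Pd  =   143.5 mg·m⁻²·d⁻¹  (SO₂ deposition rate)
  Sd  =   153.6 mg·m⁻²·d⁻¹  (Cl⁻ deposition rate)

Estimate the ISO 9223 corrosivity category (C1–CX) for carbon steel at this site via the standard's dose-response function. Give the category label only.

C4

carbon steel: temperature factor f = -0.054·(11.8) = -0.6372
  SO₂ term: 1.77·143.5^0.52·exp(0.02·49-0.6372) = 32.99
  Sd branch = 0.102·Sd^0.62·e^(0.033·RH+0.04·T) = 27.87 μm/a
  sum: 32.99 + 27.87 → r_corr = 60.86 μm/a
Category bounds: 50…80 μm/a bracket r_corr ⇒ C4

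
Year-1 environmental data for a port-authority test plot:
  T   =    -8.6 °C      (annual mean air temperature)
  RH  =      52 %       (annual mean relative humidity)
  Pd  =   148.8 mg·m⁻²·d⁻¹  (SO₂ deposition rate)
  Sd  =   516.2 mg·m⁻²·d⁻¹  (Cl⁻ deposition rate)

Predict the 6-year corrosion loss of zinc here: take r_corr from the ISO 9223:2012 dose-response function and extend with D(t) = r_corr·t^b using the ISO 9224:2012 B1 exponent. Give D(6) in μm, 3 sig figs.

D(6) = 4.63 μm

zinc: temperature factor f = +0.038·(-18.6) = -0.7068
  Pd branch = 0.0129·Pd^0.44·e^(0.046·RH+f) = 0.6286 μm/a
  Sd branch = 0.0175·Sd^0.57·e^(0.008·RH+0.085·T) = 0.4493 μm/a
  sum: 0.6286 + 0.4493 → r_corr = 1.078 μm/a
ISO 9224: D(t) = r_corr · t^b with b = 0.813 (zinc, B1)
  D(6) = 1.078 × 6^0.813 = 1.078 × 4.292 = 4.626 μm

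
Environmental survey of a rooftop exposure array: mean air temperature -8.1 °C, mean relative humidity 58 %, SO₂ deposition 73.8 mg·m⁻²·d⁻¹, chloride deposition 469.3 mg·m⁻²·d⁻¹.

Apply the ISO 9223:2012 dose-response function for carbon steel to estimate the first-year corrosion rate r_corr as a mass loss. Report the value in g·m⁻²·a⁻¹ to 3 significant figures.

carbon steel: f(T) = +0.150·(T−10) [T≤10 °C] = -2.7150
  SO₂ term: 1.77·73.8^0.52·exp(0.02·58-2.7150) = 3.5
  Cl⁻ term: 0.102·469.3^0.62·exp(0.033·58+0.04·-8.1) = 22.67
  r_corr = 3.5 + 22.67 = 26.17 μm/a
Convert to mass loss: 26.17 μm/a × 7.85 g/cm³ = 205.4 g·m⁻²·a⁻¹

r_corr = 205 g·m⁻²·a⁻¹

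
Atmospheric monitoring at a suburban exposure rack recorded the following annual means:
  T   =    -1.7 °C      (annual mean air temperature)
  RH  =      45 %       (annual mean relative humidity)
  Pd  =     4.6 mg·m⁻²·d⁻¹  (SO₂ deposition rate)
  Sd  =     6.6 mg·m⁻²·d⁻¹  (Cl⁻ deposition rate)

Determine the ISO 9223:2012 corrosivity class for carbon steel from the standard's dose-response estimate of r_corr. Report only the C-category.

carbon steel: temperature factor f = +0.150·(-11.7) = -1.7550
  Pd branch = 1.77·Pd^0.52·e^(0.02·RH+f) = 1.665 μm/a
  Cl⁻ term: 0.102·6.6^0.62·exp(0.033·45+0.04·-1.7) = 1.356
  sum: 1.665 + 1.356 → r_corr = 3.02 μm/a
Category bounds: 1.3…25 μm/a bracket r_corr ⇒ C2

C2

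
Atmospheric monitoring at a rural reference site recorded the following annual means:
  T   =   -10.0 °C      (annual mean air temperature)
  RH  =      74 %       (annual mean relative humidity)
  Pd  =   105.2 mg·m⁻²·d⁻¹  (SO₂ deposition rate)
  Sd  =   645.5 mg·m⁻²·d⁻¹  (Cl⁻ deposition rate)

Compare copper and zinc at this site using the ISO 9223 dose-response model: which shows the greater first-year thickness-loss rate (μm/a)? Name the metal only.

copper: T≤10 °C ⇒ hinge +0.126·(-10.0−10) = -2.5200
  Pd branch = 0.0053·Pd^0.26·e^(0.059·RH+f) = 0.1126 μm/a
  Sd branch = 0.01025·Sd^0.27·e^(0.036·RH+0.049·T) = 0.5171 μm/a
  r_corr = 0.1126 + 0.5171 = 0.6297 μm/a
zinc: temperature factor f = +0.038·(-20.0) = -0.7600
  Pd branch = 0.0129·Pd^0.44·e^(0.046·RH+f) = 1.408 μm/a
  Cl⁻ term: 0.0175·645.5^0.57·exp(0.008·74+0.085·-10.0) = 0.5403
  sum: 1.408 + 0.5403 → r_corr = 1.948 μm/a
Ordering by μm/a: zinc (1.95) > copper (0.63)

zinc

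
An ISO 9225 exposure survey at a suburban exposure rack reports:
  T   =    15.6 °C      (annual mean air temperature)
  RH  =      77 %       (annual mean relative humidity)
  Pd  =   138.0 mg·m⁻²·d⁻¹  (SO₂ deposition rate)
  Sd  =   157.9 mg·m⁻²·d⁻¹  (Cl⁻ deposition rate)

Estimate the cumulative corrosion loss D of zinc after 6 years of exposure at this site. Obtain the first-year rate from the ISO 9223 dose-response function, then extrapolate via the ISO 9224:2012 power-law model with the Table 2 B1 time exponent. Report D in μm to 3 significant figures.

zinc: f(T) = -0.071·(T−10) [T>10 °C] = -0.3976
  Pd branch = 0.0129·Pd^0.44·e^(0.046·RH+f) = 2.617 μm/a
  Cl⁻ term: 0.0175·157.9^0.57·exp(0.008·77+0.085·15.6) = 2.185
  r_corr = 2.617 + 2.185 = 4.802 μm/a
Long-term exponent b (ISO 9224 Table 2, B1) = 0.813
  D(6) = 4.802 × 6^0.813 = 4.802 × 4.292 = 20.61 μm

D(6) = 20.6 μm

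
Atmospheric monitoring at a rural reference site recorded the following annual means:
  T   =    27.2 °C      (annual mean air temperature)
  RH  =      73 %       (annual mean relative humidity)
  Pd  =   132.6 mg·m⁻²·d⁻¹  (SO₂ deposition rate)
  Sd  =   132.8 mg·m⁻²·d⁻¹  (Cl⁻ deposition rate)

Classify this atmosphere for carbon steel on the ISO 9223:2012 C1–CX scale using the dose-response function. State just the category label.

carbon steel: T>10 °C ⇒ hinge -0.054·(27.2−10) = -0.9288
  SO₂ term: 1.77·132.6^0.52·exp(0.02·73-0.9288) = 38.23
  Sd branch = 0.102·Sd^0.62·e^(0.033·RH+0.04·T) = 69.78 μm/a
  r_corr = 38.23 + 69.78 = 108 μm/a
Category bounds: 80…200 μm/a bracket r_corr ⇒ C5

C5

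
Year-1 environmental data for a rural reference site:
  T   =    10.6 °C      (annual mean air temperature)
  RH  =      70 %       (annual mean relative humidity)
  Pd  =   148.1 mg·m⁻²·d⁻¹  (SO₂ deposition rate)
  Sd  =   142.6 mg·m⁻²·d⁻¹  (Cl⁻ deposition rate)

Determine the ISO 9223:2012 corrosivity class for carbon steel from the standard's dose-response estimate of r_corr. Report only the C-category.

carbon steel: f(T) = -0.054·(T−10) [T>10 °C] = -0.0324
  Pd branch = 1.77·Pd^0.52·e^(0.02·RH+f) = 93.46 μm/a
  Cl⁻ term: 0.102·142.6^0.62·exp(0.033·70+0.04·10.6) = 34
  sum: 93.46 + 34 → r_corr = 127.5 μm/a
Category bounds: 80…200 μm/a bracket r_corr ⇒ C5

C5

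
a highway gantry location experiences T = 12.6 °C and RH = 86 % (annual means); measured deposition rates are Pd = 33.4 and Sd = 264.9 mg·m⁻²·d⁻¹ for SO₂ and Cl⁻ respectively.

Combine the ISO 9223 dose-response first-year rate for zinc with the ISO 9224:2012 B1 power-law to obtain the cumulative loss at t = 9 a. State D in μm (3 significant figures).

D(9) = 30.2 μm

zinc: f(T) = -0.071·(T−10) [T>10 °C] = -0.1846
  Pd branch = 0.0129·Pd^0.44·e^(0.046·RH+f) = 2.624 μm/a
  Cl⁻ term: 0.0175·264.9^0.57·exp(0.008·86+0.085·12.6) = 2.444
  sum: 2.624 + 2.444 → r_corr = 5.068 μm/a
Power-law: D(9) = r_corr · 9^0.813
  D(9) = 5.068 × 9^0.813 = 5.068 × 5.968 = 30.24 μm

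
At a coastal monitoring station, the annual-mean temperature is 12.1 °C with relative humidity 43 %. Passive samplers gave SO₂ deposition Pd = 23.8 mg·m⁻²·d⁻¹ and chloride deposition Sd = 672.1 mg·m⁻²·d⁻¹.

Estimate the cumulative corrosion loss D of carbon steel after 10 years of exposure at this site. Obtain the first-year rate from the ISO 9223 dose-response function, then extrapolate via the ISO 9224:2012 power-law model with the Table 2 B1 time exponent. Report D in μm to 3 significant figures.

carbon steel: f(T) = -0.054·(T−10) [T>10 °C] = -0.1134
  sulphur-dioxide contribution → 19.41 μm/a
  chloride contribution → 38.73 μm/a
  ⇒ r_corr(carbon steel) = 58.14 μm/a
ISO 9224: D(t) = r_corr · t^b with b = 0.523 (carbon steel, B1)
  D(10) = 58.14 × 10^0.523 = 58.14 × 3.334 = 193.9 μm

D(10) = 194 μm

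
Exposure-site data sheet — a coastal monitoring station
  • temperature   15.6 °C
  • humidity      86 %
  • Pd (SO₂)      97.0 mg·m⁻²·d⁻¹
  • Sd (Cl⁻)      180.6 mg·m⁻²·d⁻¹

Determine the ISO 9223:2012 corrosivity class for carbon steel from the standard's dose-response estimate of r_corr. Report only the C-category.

C5

carbon steel: f(T) = -0.054·(T−10) [T>10 °C] = -0.3024
  Pd branch = 1.77·Pd^0.52·e^(0.02·RH+f) = 78.84 μm/a
  Sd branch = 0.102·Sd^0.62·e^(0.033·RH+0.04·T) = 81.53 μm/a
  sum: 78.84 + 81.53 → r_corr = 160.4 μm/a
160 μm/a falls in (80, 200] for carbon steel → category C5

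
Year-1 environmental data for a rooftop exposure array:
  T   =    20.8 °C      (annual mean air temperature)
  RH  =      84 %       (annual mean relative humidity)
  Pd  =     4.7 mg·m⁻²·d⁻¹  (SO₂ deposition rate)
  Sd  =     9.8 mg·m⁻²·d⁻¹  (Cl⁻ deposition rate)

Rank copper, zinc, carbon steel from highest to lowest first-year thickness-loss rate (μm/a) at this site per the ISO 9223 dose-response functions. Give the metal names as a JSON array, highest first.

copper: f(T) = -0.080·(T−10) [T>10 °C] = -0.8640
  sulphur-dioxide contribution → 0.4744 μm/a
  chloride contribution → 1.082 μm/a
  total first-year rate 1.557 μm/a
zinc: f(T) = -0.071·(T−10) [T>10 °C] = -0.7668
  sulphur-dioxide contribution → 0.5642 μm/a
  chloride contribution → 0.7374 μm/a
  total first-year rate 1.302 μm/a
carbon steel: T>10 °C ⇒ hinge -0.054·(20.8−10) = -0.5832
  sulphur-dioxide contribution → 11.85 μm/a
  chloride contribution → 15.43 μm/a
  total first-year rate 27.28 μm/a
Ordering by μm/a: carbon steel (27.3) > copper (1.56) > zinc (1.3)

["carbon steel", "copper", "zinc"]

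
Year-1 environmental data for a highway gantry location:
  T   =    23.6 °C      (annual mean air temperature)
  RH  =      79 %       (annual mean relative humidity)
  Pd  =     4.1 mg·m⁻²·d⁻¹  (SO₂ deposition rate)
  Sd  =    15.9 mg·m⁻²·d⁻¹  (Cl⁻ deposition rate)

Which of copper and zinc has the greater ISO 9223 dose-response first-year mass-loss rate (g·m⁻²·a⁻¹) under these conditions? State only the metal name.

copper

copper: T>10 °C ⇒ hinge -0.080·(23.6−10) = -1.0880
  sulphur-dioxide contribution → 0.2725 μm/a
  chloride contribution → 1.182 μm/a
  total first-year rate 1.454 μm/a
  mass loss = 1.454 μm/a × 8.96 g/cm³ = 13.03 g·m⁻²·a⁻¹
zinc: T>10 °C ⇒ hinge -0.071·(23.6−10) = -0.9656
  sulphur-dioxide contribution → 0.346 μm/a
  chloride contribution → 1.184 μm/a
  total first-year rate 1.53 μm/a
  mass loss = 1.53 μm/a × 7.14 g/cm³ = 10.93 g·m⁻²·a⁻¹
Ordering by g·m⁻²·a⁻¹: copper (13) > zinc (10.9)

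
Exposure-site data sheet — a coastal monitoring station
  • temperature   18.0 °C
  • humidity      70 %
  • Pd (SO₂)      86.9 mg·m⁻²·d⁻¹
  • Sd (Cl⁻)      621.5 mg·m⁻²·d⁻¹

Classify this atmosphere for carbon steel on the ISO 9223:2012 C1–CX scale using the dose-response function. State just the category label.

C5

carbon steel: f(T) = -0.054·(T−10) [T>10 °C] = -0.4320
  SO₂ term: 1.77·86.9^0.52·exp(0.02·70-0.4320) = 47.5
  Sd branch = 0.102·Sd^0.62·e^(0.033·RH+0.04·T) = 113.9 μm/a
  r_corr = 47.5 + 113.9 = 161.4 μm/a
161 μm/a falls in (80, 200] for carbon steel → category C5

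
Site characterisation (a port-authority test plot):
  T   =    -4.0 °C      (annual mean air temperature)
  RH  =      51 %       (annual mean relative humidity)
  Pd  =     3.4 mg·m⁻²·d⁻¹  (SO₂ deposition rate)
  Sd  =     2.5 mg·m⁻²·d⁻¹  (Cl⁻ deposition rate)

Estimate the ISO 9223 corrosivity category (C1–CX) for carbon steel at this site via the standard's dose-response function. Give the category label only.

carbon steel: T≤10 °C ⇒ hinge +0.150·(-4.0−10) = -2.1000
  Pd branch = 1.77·Pd^0.52·e^(0.02·RH+f) = 1.136 μm/a
  Sd branch = 0.102·Sd^0.62·e^(0.033·RH+0.04·T) = 0.8256 μm/a
  r_corr = 1.136 + 0.8256 = 1.961 μm/a
ISO 9223 Table 2 (carbon steel): 1.3 < 1.96 ≤ 25 μm/a ⇒ C2

C2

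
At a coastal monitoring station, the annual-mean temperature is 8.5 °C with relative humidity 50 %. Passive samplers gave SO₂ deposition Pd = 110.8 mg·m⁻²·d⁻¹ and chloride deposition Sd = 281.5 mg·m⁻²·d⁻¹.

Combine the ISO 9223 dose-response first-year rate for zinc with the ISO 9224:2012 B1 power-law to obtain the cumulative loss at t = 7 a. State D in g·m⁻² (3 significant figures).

zinc: f(T) = +0.038·(T−10) [T≤10 °C] = -0.0570
  Pd branch = 0.0129·Pd^0.44·e^(0.046·RH+f) = 0.9645 μm/a
  Cl⁻ term: 0.0175·281.5^0.57·exp(0.008·50+0.085·8.5) = 1.339
  sum: 0.9645 + 1.339 → r_corr = 2.303 μm/a
Power-law: D(7) = r_corr · 7^0.813
  D(7) = 2.303 × 7^0.813 = 2.303 × 4.865 = 11.21 μm
  Mass loss = 11.21 μm × 7.14 g/cm³ = 80.01 g·m⁻²

D(7) = 80.0 g·m⁻²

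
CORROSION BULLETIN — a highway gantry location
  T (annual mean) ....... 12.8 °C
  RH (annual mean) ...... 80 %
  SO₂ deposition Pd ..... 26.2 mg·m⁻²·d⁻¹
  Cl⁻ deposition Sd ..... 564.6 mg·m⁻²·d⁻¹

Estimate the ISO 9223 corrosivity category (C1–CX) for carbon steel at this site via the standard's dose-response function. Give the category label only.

C5

carbon steel: temperature factor f = -0.054·(2.8) = -0.1512
  Pd branch = 1.77·Pd^0.52·e^(0.02·RH+f) = 41.18 μm/a
  Cl⁻ term: 0.102·564.6^0.62·exp(0.033·80+0.04·12.8) = 121.2
  sum: 41.18 + 121.2 → r_corr = 162.4 μm/a
162 μm/a falls in (80, 200] for carbon steel → category C5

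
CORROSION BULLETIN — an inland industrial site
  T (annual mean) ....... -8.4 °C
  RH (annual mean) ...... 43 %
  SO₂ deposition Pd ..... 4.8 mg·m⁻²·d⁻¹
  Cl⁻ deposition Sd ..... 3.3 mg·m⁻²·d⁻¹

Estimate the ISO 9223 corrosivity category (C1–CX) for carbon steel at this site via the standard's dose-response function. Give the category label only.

C1

carbon steel: T≤10 °C ⇒ hinge +0.150·(-8.4−10) = -2.7600
  Pd branch = 1.77·Pd^0.52·e^(0.02·RH+f) = 0.5985 μm/a
  Sd branch = 0.102·Sd^0.62·e^(0.033·RH+0.04·T) = 0.6316 μm/a
  r_corr = 0.5985 + 0.6316 = 1.23 μm/a
ISO 9223 Table 2 (carbon steel): 0 < 1.23 ≤ 1.3 μm/a ⇒ C1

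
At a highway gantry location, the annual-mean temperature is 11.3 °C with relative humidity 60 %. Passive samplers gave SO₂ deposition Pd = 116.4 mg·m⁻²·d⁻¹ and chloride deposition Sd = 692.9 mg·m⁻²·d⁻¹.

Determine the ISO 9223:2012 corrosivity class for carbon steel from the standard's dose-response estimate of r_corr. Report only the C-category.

C5

carbon steel: T>10 °C ⇒ hinge -0.054·(11.3−10) = -0.0702
  sulphur-dioxide contribution → 65 μm/a
  chloride contribution → 66.99 μm/a
  ⇒ r_corr(carbon steel) = 132 μm/a
Category bounds: 80…200 μm/a bracket r_corr ⇒ C5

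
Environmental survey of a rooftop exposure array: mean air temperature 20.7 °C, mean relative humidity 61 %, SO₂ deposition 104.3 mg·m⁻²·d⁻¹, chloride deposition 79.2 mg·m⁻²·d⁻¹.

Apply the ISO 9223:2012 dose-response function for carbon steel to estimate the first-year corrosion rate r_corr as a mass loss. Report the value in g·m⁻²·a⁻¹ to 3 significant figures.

r_corr = 502 g·m⁻²·a⁻¹

carbon steel: T>10 °C ⇒ hinge -0.054·(20.7−10) = -0.5778
  sulphur-dioxide contribution → 37.7 μm/a
  chloride contribution → 26.28 μm/a
  total first-year rate 63.98 μm/a
Convert to mass loss: 63.98 μm/a × 7.85 g/cm³ = 502.3 g·m⁻²·a⁻¹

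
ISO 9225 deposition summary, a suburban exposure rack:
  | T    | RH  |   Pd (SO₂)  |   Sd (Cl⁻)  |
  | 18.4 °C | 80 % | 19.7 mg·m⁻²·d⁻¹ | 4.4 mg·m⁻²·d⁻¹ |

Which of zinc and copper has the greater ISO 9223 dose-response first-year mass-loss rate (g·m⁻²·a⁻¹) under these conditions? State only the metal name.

zinc: f(T) = -0.071·(T−10) [T>10 °C] = -0.5964
  sulphur-dioxide contribution → 1.046 μm/a
  chloride contribution → 0.369 μm/a
  total first-year rate 1.415 μm/a
  mass loss = 1.415 μm/a × 7.14 g/cm³ = 10.1 g·m⁻²·a⁻¹
copper: T>10 °C ⇒ hinge -0.080·(18.4−10) = -0.6720
  sulphur-dioxide contribution → 0.659 μm/a
  chloride contribution → 0.6711 μm/a
  total first-year rate 1.33 μm/a
  mass loss = 1.33 μm/a × 8.96 g/cm³ = 11.92 g·m⁻²·a⁻¹
Ordering by g·m⁻²·a⁻¹: copper (11.9) > zinc (10.1)

copper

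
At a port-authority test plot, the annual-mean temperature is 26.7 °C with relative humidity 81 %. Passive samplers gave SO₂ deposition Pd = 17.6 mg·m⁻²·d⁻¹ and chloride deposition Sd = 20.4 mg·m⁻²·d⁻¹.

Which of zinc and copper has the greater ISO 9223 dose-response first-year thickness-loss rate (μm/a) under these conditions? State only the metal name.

zinc

zinc: temperature factor f = -0.071·(16.7) = -1.1857
  Pd branch = 0.0129·Pd^0.44·e^(0.046·RH+f) = 0.5779 μm/a
  Cl⁻ term: 0.0175·20.4^0.57·exp(0.008·81+0.085·26.7) = 1.805
  sum: 0.5779 + 1.805 → r_corr = 2.383 μm/a
copper: temperature factor f = -0.080·(16.7) = -1.3360
  Pd branch = 0.0053·Pd^0.26·e^(0.059·RH+f) = 0.3495 μm/a
  Sd branch = 0.01025·Sd^0.27·e^(0.036·RH+0.049·T) = 1.581 μm/a
  r_corr = 0.3495 + 1.581 = 1.93 μm/a
Ordering by μm/a: zinc (2.38) > copper (1.93)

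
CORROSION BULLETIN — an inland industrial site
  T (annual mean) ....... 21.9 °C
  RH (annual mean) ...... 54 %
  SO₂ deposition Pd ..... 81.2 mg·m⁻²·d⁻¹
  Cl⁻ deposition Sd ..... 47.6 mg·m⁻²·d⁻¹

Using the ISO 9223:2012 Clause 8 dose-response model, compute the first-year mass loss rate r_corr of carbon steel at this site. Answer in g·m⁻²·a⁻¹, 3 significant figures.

r_corr = 337 g·m⁻²·a⁻¹

carbon steel: f(T) = -0.054·(T−10) [T>10 °C] = -0.6426
  SO₂ term: 1.77·81.2^0.52·exp(0.02·54-0.6426) = 26.97
  Cl⁻ term: 0.102·47.6^0.62·exp(0.033·54+0.04·21.9) = 15.96
  r_corr = 26.97 + 15.96 = 42.93 μm/a
Convert to mass loss: 42.93 μm/a × 7.85 g/cm³ = 337 g·m⁻²·a⁻¹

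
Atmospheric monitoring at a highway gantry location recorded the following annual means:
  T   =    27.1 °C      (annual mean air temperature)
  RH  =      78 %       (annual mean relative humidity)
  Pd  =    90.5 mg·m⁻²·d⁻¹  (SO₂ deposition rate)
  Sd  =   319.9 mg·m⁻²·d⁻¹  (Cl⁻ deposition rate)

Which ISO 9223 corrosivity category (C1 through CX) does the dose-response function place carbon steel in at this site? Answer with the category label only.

C5

carbon steel: temperature factor f = -0.054·(17.1) = -0.9234
  Pd branch = 1.77·Pd^0.52·e^(0.02·RH+f) = 34.83 μm/a
  Sd branch = 0.102·Sd^0.62·e^(0.033·RH+0.04·T) = 141.4 μm/a
  r_corr = 34.83 + 141.4 = 176.2 μm/a
176 μm/a falls in (80, 200] for carbon steel → category C5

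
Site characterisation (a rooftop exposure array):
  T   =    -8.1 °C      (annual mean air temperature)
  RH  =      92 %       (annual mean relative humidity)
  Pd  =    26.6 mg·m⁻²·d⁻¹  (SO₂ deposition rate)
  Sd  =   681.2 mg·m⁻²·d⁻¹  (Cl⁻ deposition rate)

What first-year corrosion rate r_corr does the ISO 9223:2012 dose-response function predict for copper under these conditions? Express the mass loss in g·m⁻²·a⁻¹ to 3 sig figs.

r_corr = 12.5 g·m⁻²·a⁻¹

copper: f(T) = +0.126·(T−10) [T≤10 °C] = -2.2806
  Pd branch = 0.0053·Pd^0.26·e^(0.059·RH+f) = 0.2895 μm/a
  Cl⁻ term: 0.01025·681.2^0.27·exp(0.036·92+0.049·-8.1) = 1.101
  sum: 0.2895 + 1.101 → r_corr = 1.39 μm/a
Convert to mass loss: 1.39 μm/a × 8.96 g/cm³ = 12.46 g·m⁻²·a⁻¹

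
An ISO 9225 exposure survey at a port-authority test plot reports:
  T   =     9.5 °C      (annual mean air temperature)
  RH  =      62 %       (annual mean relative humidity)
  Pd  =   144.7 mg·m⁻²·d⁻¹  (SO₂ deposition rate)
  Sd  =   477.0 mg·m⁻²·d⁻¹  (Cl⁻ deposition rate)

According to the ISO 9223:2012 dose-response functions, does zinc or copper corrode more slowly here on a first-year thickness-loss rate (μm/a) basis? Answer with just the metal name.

zinc: temperature factor f = +0.038·(-0.5) = -0.0190
  sulphur-dioxide contribution → 1.957 μm/a
  chloride contribution → 2.167 μm/a
  ⇒ r_corr(zinc) = 4.124 μm/a
copper: temperature factor f = +0.126·(-0.5) = -0.0630
  sulphur-dioxide contribution → 0.7035 μm/a
  chloride contribution → 0.8043 μm/a
  ⇒ r_corr(copper) = 1.508 μm/a
Ordering by μm/a: zinc (4.12) > copper (1.51)

copper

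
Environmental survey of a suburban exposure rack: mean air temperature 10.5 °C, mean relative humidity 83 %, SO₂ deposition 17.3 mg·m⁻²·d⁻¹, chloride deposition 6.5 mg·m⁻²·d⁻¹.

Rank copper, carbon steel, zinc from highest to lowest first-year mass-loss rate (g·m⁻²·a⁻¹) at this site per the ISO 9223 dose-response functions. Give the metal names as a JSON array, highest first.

["carbon steel", "copper", "zinc"]

copper: f(T) = -0.080·(T−10) [T>10 °C] = -0.0400
  sulphur-dioxide contribution → 1.431 μm/a
  chloride contribution → 0.5641 μm/a
  total first-year rate 1.995 μm/a
  mass loss = 1.995 μm/a × 8.96 g/cm³ = 17.87 g·m⁻²·a⁻¹
carbon steel: f(T) = -0.054·(T−10) [T>10 °C] = -0.0270
  sulphur-dioxide contribution → 39.9 μm/a
  chloride contribution → 7.666 μm/a
  total first-year rate 47.56 μm/a
  mass loss = 47.56 μm/a × 7.85 g/cm³ = 373.4 g·m⁻²·a⁻¹
zinc: temperature factor f = -0.071·(0.5) = -0.0355
  sulphur-dioxide contribution → 1.986 μm/a
  chloride contribution → 0.2412 μm/a
  total first-year rate 2.228 μm/a
  mass loss = 2.228 μm/a × 7.14 g/cm³ = 15.9 g·m⁻²·a⁻¹
Ordering by g·m⁻²·a⁻¹: carbon steel (373) > copper (17.9) > zinc (15.9)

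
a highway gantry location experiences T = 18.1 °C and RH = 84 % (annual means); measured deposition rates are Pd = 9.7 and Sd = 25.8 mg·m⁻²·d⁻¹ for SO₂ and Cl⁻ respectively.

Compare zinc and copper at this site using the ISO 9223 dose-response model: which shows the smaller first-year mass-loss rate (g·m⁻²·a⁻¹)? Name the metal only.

zinc: T>10 °C ⇒ hinge -0.071·(18.1−10) = -0.5751
  sulphur-dioxide contribution → 0.94 μm/a
  chloride contribution → 1.018 μm/a
  total first-year rate 1.958 μm/a
  mass loss = 1.958 μm/a × 7.14 g/cm³ = 13.98 g·m⁻²·a⁻¹
copper: f(T) = -0.080·(T−10) [T>10 °C] = -0.6480
  sulphur-dioxide contribution → 0.7108 μm/a
  chloride contribution → 1.231 μm/a
  total first-year rate 1.942 μm/a
  mass loss = 1.942 μm/a × 8.96 g/cm³ = 17.4 g·m⁻²·a⁻¹
Ordering by g·m⁻²·a⁻¹: copper (17.4) > zinc (14)

zinc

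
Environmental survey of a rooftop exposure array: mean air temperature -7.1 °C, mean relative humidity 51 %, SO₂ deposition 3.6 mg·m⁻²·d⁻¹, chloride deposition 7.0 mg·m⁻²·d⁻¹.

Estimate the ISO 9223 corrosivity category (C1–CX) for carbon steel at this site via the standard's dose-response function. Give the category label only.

carbon steel: T≤10 °C ⇒ hinge +0.150·(-7.1−10) = -2.5650
  SO₂ term: 1.77·3.6^0.52·exp(0.02·51-2.5650) = 0.735
  Sd branch = 0.102·Sd^0.62·e^(0.033·RH+0.04·T) = 1.381 μm/a
  sum: 0.735 + 1.381 → r_corr = 2.116 μm/a
Category bounds: 1.3…25 μm/a bracket r_corr ⇒ C2

C2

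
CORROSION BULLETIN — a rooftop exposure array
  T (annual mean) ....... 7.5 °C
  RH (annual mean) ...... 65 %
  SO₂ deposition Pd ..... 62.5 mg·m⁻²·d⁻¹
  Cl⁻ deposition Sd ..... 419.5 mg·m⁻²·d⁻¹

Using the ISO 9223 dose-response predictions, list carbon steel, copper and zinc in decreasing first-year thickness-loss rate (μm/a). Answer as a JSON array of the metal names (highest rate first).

carbon steel: temperature factor f = +0.150·(-2.5) = -0.3750
  SO₂ term: 1.77·62.5^0.52·exp(0.02·65-0.3750) = 38.33
  Cl⁻ term: 0.102·419.5^0.62·exp(0.033·65+0.04·7.5) = 49.72
  r_corr = 38.33 + 49.72 = 88.05 μm/a
copper: T≤10 °C ⇒ hinge +0.126·(7.5−10) = -0.3150
  SO₂ term: 0.0053·62.5^0.26·exp(0.059·65-0.3150) = 0.5247
  Cl⁻ term: 0.01025·419.5^0.27·exp(0.036·65+0.049·7.5) = 0.7847
  r_corr = 0.5247 + 0.7847 = 1.309 μm/a
zinc: f(T) = +0.038·(T−10) [T≤10 °C] = -0.0950
  Pd branch = 0.0129·Pd^0.44·e^(0.046·RH+f) = 1.439 μm/a
  Cl⁻ term: 0.0175·419.5^0.57·exp(0.008·65+0.085·7.5) = 1.741
  sum: 1.439 + 1.741 → r_corr = 3.18 μm/a
Ordering by μm/a: carbon steel (88.1) > zinc (3.18) > copper (1.31)

["carbon steel", "zinc", "copper"]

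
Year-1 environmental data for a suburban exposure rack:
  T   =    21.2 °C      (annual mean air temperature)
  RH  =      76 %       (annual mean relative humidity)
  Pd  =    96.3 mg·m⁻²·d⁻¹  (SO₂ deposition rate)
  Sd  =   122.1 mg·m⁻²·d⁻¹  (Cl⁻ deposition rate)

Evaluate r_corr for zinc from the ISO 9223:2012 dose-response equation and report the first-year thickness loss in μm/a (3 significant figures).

zinc: f(T) = -0.071·(T−10) [T>10 °C] = -0.7952
  Pd branch = 0.0129·Pd^0.44·e^(0.046·RH+f) = 1.433 μm/a
  Sd branch = 0.0175·Sd^0.57·e^(0.008·RH+0.085·T) = 3.014 μm/a
  sum: 1.433 + 3.014 → r_corr = 4.447 μm/a

r_corr = 4.45 μm/a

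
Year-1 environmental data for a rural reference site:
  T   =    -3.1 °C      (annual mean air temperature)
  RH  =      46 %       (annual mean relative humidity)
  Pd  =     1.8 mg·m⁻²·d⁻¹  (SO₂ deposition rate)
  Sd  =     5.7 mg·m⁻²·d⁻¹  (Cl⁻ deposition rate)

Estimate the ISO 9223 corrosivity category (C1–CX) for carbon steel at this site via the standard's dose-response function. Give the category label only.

C2

carbon steel: temperature factor f = +0.150·(-13.1) = -1.9650
  SO₂ term: 1.77·1.8^0.52·exp(0.02·46-1.9650) = 0.845
  Cl⁻ term: 0.102·5.7^0.62·exp(0.033·46+0.04·-3.1) = 1.21
  sum: 0.845 + 1.21 → r_corr = 2.055 μm/a
Category bounds: 1.3…25 μm/a bracket r_corr ⇒ C2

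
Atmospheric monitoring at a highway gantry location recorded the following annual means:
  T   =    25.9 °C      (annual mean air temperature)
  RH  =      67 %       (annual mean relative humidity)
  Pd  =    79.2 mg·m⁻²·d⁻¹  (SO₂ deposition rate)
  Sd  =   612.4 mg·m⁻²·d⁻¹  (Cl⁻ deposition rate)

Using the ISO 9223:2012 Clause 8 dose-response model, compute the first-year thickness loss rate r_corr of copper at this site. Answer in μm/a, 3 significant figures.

r_corr = 2.54 μm/a

copper: temperature factor f = -0.080·(15.9) = -1.2720
  sulphur-dioxide contribution → 0.2412 μm/a
  chloride contribution → 2.301 μm/a
  total first-year rate 2.542 μm/a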